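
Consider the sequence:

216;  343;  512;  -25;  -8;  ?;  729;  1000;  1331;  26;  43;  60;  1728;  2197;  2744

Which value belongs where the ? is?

9

The slot pattern repeats as AAABBB (period 6), so there are 2 interleaved tracks.
Stream A: 216, 343, 512, 729, 1000, 1331, 1728, 2197, 2744 (the cubes 6³, 7³, 8³, …).
Stream B: -25, -8, ?, 26, 43, 60 (adding 17 each time).
Stream B's pattern makes the blank 9.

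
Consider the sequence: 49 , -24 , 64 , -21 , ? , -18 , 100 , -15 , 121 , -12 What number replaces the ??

Positions 1, 3, 5, … form one subsequence and positions 2, 4, 6, … form another.
Stream A: 49, 64, ?, 100, 121 (the squares 7², 8², 9², …).
Stream B: -24, -21, -18, -15, -12 (arithmetic, step +3).
The gap is stream A's term 3; the rule gives 81.

81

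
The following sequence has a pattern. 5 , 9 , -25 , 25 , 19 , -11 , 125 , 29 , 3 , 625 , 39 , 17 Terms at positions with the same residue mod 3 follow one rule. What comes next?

3125

Read the sequence 3 terms at a time; column i is its own pattern.
Track A: 5, 25, 125, 625. Successive powers of 5.
Track B: 9, 19, 29, 39. Arithmetic, step +10.
Track C: -25, -11, 3, 17. Arithmetic, step +14.
The 13th slot belongs to track A; its 5th term is 3125.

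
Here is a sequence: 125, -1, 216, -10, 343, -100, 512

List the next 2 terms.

-1000, 729

Positions 1, 3, 5, … form one subsequence and positions 2, 4, 6, … form another.
Track A: 125, 216, 343, 512. Consecutive cubes n³ from n = 5.
Track B: -1, -10, -100. Multiplying by 10 each time.
Term 8 comes from track B (its 4th entry): -1000.
Position 9 falls in track A as its term 5, giving 729.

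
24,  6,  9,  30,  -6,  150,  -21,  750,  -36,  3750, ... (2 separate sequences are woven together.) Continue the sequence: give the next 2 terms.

Odd-indexed and even-indexed terms follow separate rules.
Track A is 24, 9, -6, -21, -36, which is arithmetic, step −15.
Track B is 6, 30, 150, 750, 3750, which is multiplying by 5 each time.
The 11th slot belongs to track A; its 6th term is -51.
Term 12 comes from track B (its 6th entry): 18750.

-51, 18750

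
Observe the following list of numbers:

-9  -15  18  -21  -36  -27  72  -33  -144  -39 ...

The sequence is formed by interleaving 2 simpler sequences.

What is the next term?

Split by position mod 2 into 2 tracks.
Track A: -9, 18, -36, 72, -144 — multiplying by -2 each time.
Track B: -15, -21, -27, -33, -39 — subtracting 6 each time.
Position 11 falls in track A as its term 6, giving 288.

288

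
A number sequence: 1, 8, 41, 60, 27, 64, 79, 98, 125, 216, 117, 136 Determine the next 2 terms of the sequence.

Positions follow the repeating pattern AABB; grouping by letter gives 2 tracks.
Stream A = 1, 8, 27, 64, 125, 216: consecutive cubes n³ from n = 1.
Stream B = 41, 60, 79, 98, 117, 136: adding 19 each time.
Position 13 falls in stream A as its term 7, giving 343.
Term 14 comes from stream A (its 8th entry): 512.

343, 512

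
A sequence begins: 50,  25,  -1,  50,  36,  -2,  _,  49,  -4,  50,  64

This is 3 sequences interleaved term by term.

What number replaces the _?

50

Split by position mod 3: positions 1, 4, 7, … form one track, and each other residue class forms its own.
Track A: 50, 50, ?, 50. Always 50.
Track B: 25, 36, 49, 64. The squares 5², 6², 7², ….
Track C: -1, -2, -4. Geometric, ×2 each step.
The gap is track A's term 3; the rule gives 50.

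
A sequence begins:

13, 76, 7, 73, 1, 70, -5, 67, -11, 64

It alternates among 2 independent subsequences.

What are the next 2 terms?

Split by position mod 2 into 2 tracks.
Stream A: 13, 7, 1, -5, -11 — subtracting 6 each time.
Stream B: 76, 73, 70, 67, 64 — arithmetic, step −3.
The 11th slot belongs to stream A; its 6th term is -17.
Term 12 comes from stream B (its 6th entry): 61.

-17, 61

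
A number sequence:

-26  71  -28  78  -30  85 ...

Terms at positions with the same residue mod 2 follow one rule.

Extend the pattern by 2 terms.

-32, 92

Positions 1, 3, 5, … form one subsequence and positions 2, 4, 6, … form another.
Track A: -26, -28, -30 (linear: a_n = -24 − 2·n).
Track B: 71, 78, 85 (arithmetic, step +7).
Position 7 → track A, term 4 = -32.
Position 8 falls in track B as its term 4, giving 92.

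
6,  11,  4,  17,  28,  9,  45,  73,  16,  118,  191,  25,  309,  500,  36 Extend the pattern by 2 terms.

809, 1309

The slot pattern repeats as AAB (period 3), so there are 2 interleaved tracks.
Track A: 6, 11, 17, 28, 45, 73, 118, 191, 309, 500 — each term equals the sum of the previous two.
Track B: 4, 9, 16, 25, 36 — consecutive squares n² from n = 2.
The 16th slot belongs to track A; its 11th term is 809.
Position 17 falls in track A as its term 12, giving 1309.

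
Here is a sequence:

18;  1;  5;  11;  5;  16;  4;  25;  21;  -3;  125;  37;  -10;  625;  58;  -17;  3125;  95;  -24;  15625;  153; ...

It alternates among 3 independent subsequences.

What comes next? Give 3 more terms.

Split by position mod 3 into 3 tracks.
Track A = 18, 11, 4, -3, -10, -17, -24: linear: a_n = 25 − 7·n.
Track B = 1, 5, 25, 125, 625, 3125, 15625: successive powers of 5.
Track C = 5, 16, 21, 37, 58, 95, 153: each term equals the sum of the previous two.
Term 22 comes from track A (its 8th entry): -31.
Term 23 comes from track B (its 8th entry): 78125.
The 24th slot belongs to track C; its 8th term is 248.

-31, 78125, 248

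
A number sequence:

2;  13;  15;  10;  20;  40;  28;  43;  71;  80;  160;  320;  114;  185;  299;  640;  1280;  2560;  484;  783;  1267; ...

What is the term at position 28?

The slot pattern repeats as AAABBB (period 6), so there are 2 interleaved tracks.
Track A = 2, 13, 15, 28, 43, 71, 114, 185, 299, 484, 783, 1267: each term equals the sum of the previous two.
Track B = 10, 20, 40, 80, 160, 320, 640, 1280, 2560: geometric, ×2 each step.
Term 28 comes from track B (its 13th entry): 40960.

40960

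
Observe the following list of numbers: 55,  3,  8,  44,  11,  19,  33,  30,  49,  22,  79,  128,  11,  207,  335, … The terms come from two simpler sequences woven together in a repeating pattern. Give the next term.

Reading positions in blocks of 3 reveals the pattern ABB — 2 tracks woven together.
Stream A: 55, 44, 33, 22, 11. Linear: a_n = 66 − 11·n.
Stream B: 3, 8, 11, 19, 30, 49, 79, 128, 207, 335. Fibonacci-style (each term is the sum of the two before it).
Position 16 falls in stream A as its term 6, giving 0.

0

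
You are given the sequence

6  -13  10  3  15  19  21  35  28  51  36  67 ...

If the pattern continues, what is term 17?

Odd-indexed and even-indexed terms follow separate rules.
Stream A is 6, 10, 15, 21, 28, 36, which is the triangular numbers T_3, T_4, ….
Stream B is -13, 3, 19, 35, 51, 67, which is linear: a_n = -29 + 16·n.
Term 17 comes from stream A (its 9th entry): 66.

66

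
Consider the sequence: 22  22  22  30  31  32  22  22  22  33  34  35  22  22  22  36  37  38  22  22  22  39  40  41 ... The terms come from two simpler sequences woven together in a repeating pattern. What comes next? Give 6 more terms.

Reading positions in blocks of 6 reveals the pattern AAABBB — 2 tracks woven together.
Track A is 22, 22, 22, 22, 22, 22, 22, 22, 22, 22, 22, 22, which is constant 22.
Track B is 30, 31, 32, 33, 34, 35, 36, 37, 38, 39, 40, 41, which is arithmetic with common difference +1.
Position 25 falls in track A as its term 13, giving 22.
Term 26 comes from track A (its 14th entry): 22.
Term 27 comes from track A (its 15th entry): 22.
Position 28 → track B, term 13 = 42.
Term 29 comes from track B (its 14th entry): 43.
Position 30 → track B, term 15 = 44.

22, 22, 22, 42, 43, 44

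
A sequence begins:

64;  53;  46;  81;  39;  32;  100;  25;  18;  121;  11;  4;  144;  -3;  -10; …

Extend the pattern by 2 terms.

Positions follow the repeating pattern ABB; grouping by letter gives 2 tracks.
Track A: 64, 81, 100, 121, 144 — consecutive squares n² from n = 8.
Track B: 53, 46, 39, 32, 25, 18, 11, 4, -3, -10 — subtracting 7 each time.
Position 16 falls in track A as its term 6, giving 169.
Position 17 falls in track B as its term 11, giving -17.

169, -17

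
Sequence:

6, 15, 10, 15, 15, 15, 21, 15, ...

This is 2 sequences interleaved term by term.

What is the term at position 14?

15

Odd-indexed and even-indexed terms follow separate rules.
Stream A: 6, 10, 15, 21 — the triangular numbers T_3, T_4, ….
Stream B: 15, 15, 15, 15 — the constant sequence 15.
Term 14 comes from stream B (its 7th entry): 15.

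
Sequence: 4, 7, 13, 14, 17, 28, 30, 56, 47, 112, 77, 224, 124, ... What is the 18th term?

Odd-indexed and even-indexed terms follow separate rules.
Stream A is 4, 13, 17, 30, 47, 77, 124, which is a Fibonacci-like recurrence a_n = a_{n-1} + a_{n-2}.
Stream B is 7, 14, 28, 56, 112, 224, which is geometric with ratio 2.
Position 18 falls in stream B as its term 9, giving 1792.

1792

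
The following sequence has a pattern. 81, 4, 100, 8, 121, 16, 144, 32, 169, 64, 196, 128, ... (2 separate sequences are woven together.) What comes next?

225

Taking every 2nd term gives 2 separate tracks.
Subsequence A = 81, 100, 121, 144, 169, 196: consecutive squares n² from n = 9.
Subsequence B = 4, 8, 16, 32, 64, 128: successive powers of 2.
Position 13 falls in subsequence A as its term 7, giving 225.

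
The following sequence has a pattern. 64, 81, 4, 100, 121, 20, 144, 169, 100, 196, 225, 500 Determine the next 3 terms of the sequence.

Reading positions in blocks of 3 reveals the pattern AAB — 2 tracks woven together.
Track A: 64, 81, 100, 121, 144, 169, 196, 225. Perfect squares starting at 8².
Track B: 4, 20, 100, 500. Geometric, ×5 each step.
Term 13 comes from track A (its 9th entry): 256.
Term 14 comes from track A (its 10th entry): 289.
The 15th slot belongs to track B; its 5th term is 2500.

256, 289, 2500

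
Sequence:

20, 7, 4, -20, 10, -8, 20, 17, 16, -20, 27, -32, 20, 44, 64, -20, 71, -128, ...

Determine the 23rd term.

186

Split by position mod 3: positions 1, 4, 7, … form one track, and each other residue class forms its own.
Stream A: 20, -20, 20, -20, 20, -20. Alternating ±20.
Stream B: 7, 10, 17, 27, 44, 71. A Fibonacci-like recurrence a_n = a_{n-1} + a_{n-2}.
Stream C: 4, -8, 16, -32, 64, -128. Multiplying by -2 each time.
Position 23 → stream B, term 8 = 186.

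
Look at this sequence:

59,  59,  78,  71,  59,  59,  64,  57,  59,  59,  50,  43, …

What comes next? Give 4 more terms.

59, 59, 36, 29

Positions follow the repeating pattern AABB; grouping by letter gives 2 tracks.
Stream A: 59, 59, 59, 59, 59, 59 (constant 59).
Stream B: 78, 71, 64, 57, 50, 43 (subtracting 7 each time).
The 13th slot belongs to stream A; its 7th term is 59.
Position 14 → stream A, term 8 = 59.
Position 15 → stream B, term 7 = 36.
Position 16 falls in stream B as its term 8, giving 29.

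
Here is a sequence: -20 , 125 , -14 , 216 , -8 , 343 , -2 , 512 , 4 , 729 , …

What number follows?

10

The terms cycle through 2 interleaved subsequences.
Stream A = -20, -14, -8, -2, 4: linear: a_n = -26 + 6·n.
Stream B = 125, 216, 343, 512, 729: perfect cubes starting at 5³.
Position 11 falls in stream A as its term 6, giving 10.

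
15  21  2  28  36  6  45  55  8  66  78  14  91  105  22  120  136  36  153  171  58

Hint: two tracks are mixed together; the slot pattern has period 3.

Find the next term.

The slot pattern repeats as AAB (period 3), so there are 2 interleaved tracks.
Subsequence A is 15, 21, 28, 36, 45, 55, 66, 78, 91, 105, 120, 136, 153, 171, which is the triangular numbers T_5, T_6, ….
Subsequence B is 2, 6, 8, 14, 22, 36, 58, which is Fibonacci-style (each term is the sum of the two before it).
Term 22 comes from subsequence A (its 15th entry): 190.

190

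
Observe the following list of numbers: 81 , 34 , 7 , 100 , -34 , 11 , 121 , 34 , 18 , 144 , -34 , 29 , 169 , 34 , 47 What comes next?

196

Taking every 3rd term gives 3 separate tracks.
Stream A is 81, 100, 121, 144, 169, which is consecutive squares n² from n = 9.
Stream B is 34, -34, 34, -34, 34, which is alternating ±34.
Stream C is 7, 11, 18, 29, 47, which is Fibonacci-style (each term is the sum of the two before it).
The 16th slot belongs to stream A; its 6th term is 196.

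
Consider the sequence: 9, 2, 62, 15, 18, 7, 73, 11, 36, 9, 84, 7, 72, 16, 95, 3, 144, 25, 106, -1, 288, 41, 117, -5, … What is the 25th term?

Split by position mod 4 into 4 tracks.
Stream A: 9, 18, 36, 72, 144, 288 (a geometric progression (common ratio 2)).
Stream B: 2, 7, 9, 16, 25, 41 (each term equals the sum of the previous two).
Stream C: 62, 73, 84, 95, 106, 117 (adding 11 each time).
Stream D: 15, 11, 7, 3, -1, -5 (arithmetic with common difference −4).
The 25th slot belongs to stream A; its 7th term is 576.

576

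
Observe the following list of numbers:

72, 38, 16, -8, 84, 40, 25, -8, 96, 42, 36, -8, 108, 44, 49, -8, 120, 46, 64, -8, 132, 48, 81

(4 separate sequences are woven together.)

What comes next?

Split by position mod 4 into 4 tracks.
Track A: 72, 84, 96, 108, 120, 132 — arithmetic, step +12.
Track B: 38, 40, 42, 44, 46, 48 — linear: a_n = 36 + 2·n.
Track C: 16, 25, 36, 49, 64, 81 — the squares 4², 5², 6², ….
Track D: -8, -8, -8, -8, -8 — constant -8.
Term 24 comes from track D (its 6th entry): -8.

-8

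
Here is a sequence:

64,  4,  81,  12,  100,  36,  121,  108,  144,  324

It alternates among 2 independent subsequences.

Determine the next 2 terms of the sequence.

169, 972

Split by position mod 2 into 2 tracks.
Track A is 64, 81, 100, 121, 144, which is the squares 8², 9², 10², ….
Track B is 4, 12, 36, 108, 324, which is multiplying by 3 each time.
Position 11 falls in track A as its term 6, giving 169.
Term 12 comes from track B (its 6th entry): 972.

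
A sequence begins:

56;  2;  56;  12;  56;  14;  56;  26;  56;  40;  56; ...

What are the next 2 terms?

66, 56

Odd-indexed and even-indexed terms follow separate rules.
Stream A = 56, 56, 56, 56, 56, 56: constant 56.
Stream B = 2, 12, 14, 26, 40: Fibonacci-style (each term is the sum of the two before it).
Term 12 comes from stream B (its 6th entry): 66.
The 13th slot belongs to stream A; its 7th term is 56.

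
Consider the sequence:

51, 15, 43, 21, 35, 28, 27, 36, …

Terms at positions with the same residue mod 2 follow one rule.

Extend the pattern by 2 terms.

19, 45

Split by position mod 2 into 2 tracks.
Stream A: 51, 43, 35, 27 (subtracting 8 each time).
Stream B: 15, 21, 28, 36 (the triangular numbers T_5, T_6, …).
Position 9 falls in stream A as its term 5, giving 19.
The 10th slot belongs to stream B; its 5th term is 45.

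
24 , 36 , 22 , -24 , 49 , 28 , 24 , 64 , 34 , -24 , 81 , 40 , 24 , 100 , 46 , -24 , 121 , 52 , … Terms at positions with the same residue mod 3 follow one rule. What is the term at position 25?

Split by position mod 3 into 3 tracks.
Track A = 24, -24, 24, -24, 24, -24: the oscillation 24·(−1)^(n+1).
Track B = 36, 49, 64, 81, 100, 121: perfect squares starting at 6².
Track C = 22, 28, 34, 40, 46, 52: arithmetic, step +6.
Position 25 falls in track A as its term 9, giving 24.

24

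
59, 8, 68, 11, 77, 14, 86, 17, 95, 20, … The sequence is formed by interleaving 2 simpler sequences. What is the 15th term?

Odd-indexed and even-indexed terms follow separate rules.
Track A: 59, 68, 77, 86, 95. Arithmetic with common difference +9.
Track B: 8, 11, 14, 17, 20. Linear: a_n = 5 + 3·n.
Position 15 falls in track A as its term 8, giving 122.

122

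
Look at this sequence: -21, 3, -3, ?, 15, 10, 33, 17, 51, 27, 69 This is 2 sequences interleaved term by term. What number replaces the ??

7

Positions 1, 3, 5, … form one subsequence and positions 2, 4, 6, … form another.
Subsequence A: -21, -3, 15, 33, 51, 69 (adding 18 each time).
Subsequence B: 3, ?, 10, 17, 27 (each term equals the sum of the previous two).
Subsequence B's pattern makes the blank 7.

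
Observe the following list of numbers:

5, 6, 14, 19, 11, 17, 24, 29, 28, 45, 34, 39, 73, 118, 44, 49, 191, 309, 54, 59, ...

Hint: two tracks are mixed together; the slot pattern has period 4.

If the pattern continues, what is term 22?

The slot pattern repeats as AABB (period 4), so there are 2 interleaved tracks.
Track A = 5, 6, 11, 17, 28, 45, 73, 118, 191, 309: a Fibonacci-like recurrence a_n = a_{n-1} + a_{n-2}.
Track B = 14, 19, 24, 29, 34, 39, 44, 49, 54, 59: arithmetic with common difference +5.
Term 22 comes from track A (its 12th entry): 809.

809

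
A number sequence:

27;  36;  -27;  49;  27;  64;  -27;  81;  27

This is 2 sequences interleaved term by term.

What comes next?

Positions 1, 3, 5, … form one subsequence and positions 2, 4, 6, … form another.
Track A: 27, -27, 27, -27, 27 (the oscillation 27·(−1)^(n+1)).
Track B: 36, 49, 64, 81 (the squares 6², 7², 8², …).
Term 10 comes from track B (its 5th entry): 100.

100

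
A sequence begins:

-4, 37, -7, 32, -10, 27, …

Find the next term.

-13

Positions 1, 3, 5, … form one subsequence and positions 2, 4, 6, … form another.
Track A: -4, -7, -10 (arithmetic with common difference −3).
Track B: 37, 32, 27 (arithmetic with common difference −5).
Term 7 comes from track A (its 4th entry): -13.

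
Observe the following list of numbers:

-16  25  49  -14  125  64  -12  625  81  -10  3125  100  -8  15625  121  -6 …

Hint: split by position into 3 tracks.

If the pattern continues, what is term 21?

The terms cycle through 3 interleaved subsequences.
Subsequence A: -16, -14, -12, -10, -8, -6 (linear: a_n = -18 + 2·n).
Subsequence B: 25, 125, 625, 3125, 15625 (powers 5^2, 5^3, 5^4, …).
Subsequence C: 49, 64, 81, 100, 121 (perfect squares starting at 7²).
Position 21 → subsequence C, term 7 = 169.

169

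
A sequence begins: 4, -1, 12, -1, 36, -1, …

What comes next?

Odd-indexed and even-indexed terms follow separate rules.
Stream A is 4, 12, 36, which is a geometric progression (common ratio 3).
Stream B is -1, -1, -1, which is the constant sequence -1.
Term 7 comes from stream A (its 4th entry): 108.

108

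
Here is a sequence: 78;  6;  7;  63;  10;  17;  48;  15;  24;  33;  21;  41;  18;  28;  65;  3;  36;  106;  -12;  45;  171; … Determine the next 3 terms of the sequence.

Split by position mod 3 into 3 tracks.
Track A: 78, 63, 48, 33, 18, 3, -12. Arithmetic, step −15.
Track B: 6, 10, 15, 21, 28, 36, 45. The triangular numbers T_3, T_4, ….
Track C: 7, 17, 24, 41, 65, 106, 171. Fibonacci-style (each term is the sum of the two before it).
The 22nd slot belongs to track A; its 8th term is -27.
Position 23 → track B, term 8 = 55.
Position 24 → track C, term 8 = 277.

-27, 55, 277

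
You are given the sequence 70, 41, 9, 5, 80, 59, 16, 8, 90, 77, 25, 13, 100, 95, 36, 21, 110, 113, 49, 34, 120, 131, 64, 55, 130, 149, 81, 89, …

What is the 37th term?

Split by position mod 4 into 4 tracks.
Stream A: 70, 80, 90, 100, 110, 120, 130 (arithmetic, step +10).
Stream B: 41, 59, 77, 95, 113, 131, 149 (adding 18 each time).
Stream C: 9, 16, 25, 36, 49, 64, 81 (the squares 3², 4², 5², …).
Stream D: 5, 8, 13, 21, 34, 55, 89 (a Fibonacci-like recurrence a_n = a_{n-1} + a_{n-2}).
The 37th slot belongs to stream A; its 10th term is 160.

160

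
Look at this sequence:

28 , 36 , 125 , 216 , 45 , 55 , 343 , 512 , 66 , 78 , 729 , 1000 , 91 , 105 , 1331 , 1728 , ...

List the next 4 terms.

120, 136, 2197, 2744

Reading positions in blocks of 4 reveals the pattern AABB — 2 tracks woven together.
Track A = 28, 36, 45, 55, 66, 78, 91, 105: triangular numbers starting at T_7.
Track B = 125, 216, 343, 512, 729, 1000, 1331, 1728: perfect cubes starting at 5³.
Term 17 comes from track A (its 9th entry): 120.
Term 18 comes from track A (its 10th entry): 136.
Term 19 comes from track B (its 9th entry): 2197.
Position 20 falls in track B as its term 10, giving 2744.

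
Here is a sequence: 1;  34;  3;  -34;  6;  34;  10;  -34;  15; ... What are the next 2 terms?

Positions 1, 3, 5, … form one subsequence and positions 2, 4, 6, … form another.
Stream A is 1, 3, 6, 10, 15, which is triangular numbers n(n+1)/2 for n = 1, 2, ….
Stream B is 34, -34, 34, -34, which is the oscillation 34·(−1)^(n+1).
The 10th slot belongs to stream B; its 5th term is 34.
Position 11 falls in stream A as its term 6, giving 21.

34, 21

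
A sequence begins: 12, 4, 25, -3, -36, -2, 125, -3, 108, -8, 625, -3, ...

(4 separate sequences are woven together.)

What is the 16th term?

-3

Read the sequence 4 terms at a time; column i is its own pattern.
Track A: 12, -36, 108. Multiplying by -3 each time.
Track B: 4, -2, -8. Subtracting 6 each time.
Track C: 25, 125, 625. Powers of 5.
Track D: -3, -3, -3. Constant -3.
Position 16 falls in track D as its term 4, giving -3.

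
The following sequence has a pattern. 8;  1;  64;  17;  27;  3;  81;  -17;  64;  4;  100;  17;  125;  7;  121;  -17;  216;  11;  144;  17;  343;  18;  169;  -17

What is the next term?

512

Split by position mod 4: positions 1, 5, 9, … form one track, and each other residue class forms its own.
Subsequence A: 8, 27, 64, 125, 216, 343 — perfect cubes starting at 2³.
Subsequence B: 1, 3, 4, 7, 11, 18 — Fibonacci-style (each term is the sum of the two before it).
Subsequence C: 64, 81, 100, 121, 144, 169 — the squares 8², 9², 10², ….
Subsequence D: 17, -17, 17, -17, 17, -17 — the oscillation 17·(−1)^(n+1).
Position 25 falls in subsequence A as its term 7, giving 512.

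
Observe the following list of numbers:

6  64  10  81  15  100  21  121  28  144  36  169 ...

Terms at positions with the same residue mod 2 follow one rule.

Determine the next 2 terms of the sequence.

45, 196

Taking every 2nd term gives 2 separate tracks.
Track A: 6, 10, 15, 21, 28, 36 — triangular numbers n(n+1)/2 for n = 3, 4, ….
Track B: 64, 81, 100, 121, 144, 169 — perfect squares starting at 8².
Position 13 → track A, term 7 = 45.
Position 14 falls in track B as its term 7, giving 196.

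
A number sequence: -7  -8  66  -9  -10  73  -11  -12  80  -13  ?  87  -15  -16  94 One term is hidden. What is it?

-14

The slot pattern repeats as AAB (period 3), so there are 2 interleaved tracks.
Track A = -7, -8, -9, -10, -11, -12, -13, ?, -15, -16: arithmetic with common difference −1.
Track B = 66, 73, 80, 87, 94: arithmetic with common difference +7.
The gap is track A's term 8; the rule gives -14.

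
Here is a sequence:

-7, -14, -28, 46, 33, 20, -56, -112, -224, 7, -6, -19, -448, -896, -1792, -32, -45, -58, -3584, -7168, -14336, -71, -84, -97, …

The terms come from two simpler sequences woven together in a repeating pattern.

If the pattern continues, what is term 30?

Positions follow the repeating pattern AAABBB; grouping by letter gives 2 tracks.
Track A: -7, -14, -28, -56, -112, -224, -448, -896, -1792, -3584, -7168, -14336 — geometric, ×2 each step.
Track B: 46, 33, 20, 7, -6, -19, -32, -45, -58, -71, -84, -97 — subtracting 13 each time.
Term 30 comes from track B (its 15th entry): -136.

-136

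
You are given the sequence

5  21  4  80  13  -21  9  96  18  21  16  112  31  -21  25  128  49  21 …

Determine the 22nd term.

-21

Taking every 4th term gives 4 separate tracks.
Subsequence A is 5, 13, 18, 31, 49, which is a Fibonacci-like recurrence a_n = a_{n-1} + a_{n-2}.
Subsequence B is 21, -21, 21, -21, 21, which is oscillating between 21 and -21.
Subsequence C is 4, 9, 16, 25, which is perfect squares starting at 2².
Subsequence D is 80, 96, 112, 128, which is arithmetic with common difference +16.
Term 22 comes from subsequence B (its 6th entry): -21.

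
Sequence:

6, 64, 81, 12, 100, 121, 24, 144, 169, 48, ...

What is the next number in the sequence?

196

Positions follow the repeating pattern ABB; grouping by letter gives 2 tracks.
Track A = 6, 12, 24, 48: geometric, ×2 each step.
Track B = 64, 81, 100, 121, 144, 169: perfect squares starting at 8².
Term 11 comes from track B (its 7th entry): 196.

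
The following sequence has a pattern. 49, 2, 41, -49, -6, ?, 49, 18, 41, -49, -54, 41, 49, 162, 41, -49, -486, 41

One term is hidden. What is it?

41

Read the sequence 3 terms at a time; column i is its own pattern.
Track A: 49, -49, 49, -49, 49, -49. Alternating ±49.
Track B: 2, -6, 18, -54, 162, -486. Multiplying by -3 each time.
Track C: 41, ?, 41, 41, 41, 41. Always 41.
Filling track C at index 2 by its rule yields 41.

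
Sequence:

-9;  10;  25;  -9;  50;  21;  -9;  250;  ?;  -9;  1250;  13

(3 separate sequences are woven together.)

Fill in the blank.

17

Read the sequence 3 terms at a time; column i is its own pattern.
Stream A: -9, -9, -9, -9. Constant -9.
Stream B: 10, 50, 250, 1250. Geometric, ×5 each step.
Stream C: 25, 21, ?, 13. Arithmetic, step −4.
The gap is stream C's term 3; the rule gives 17.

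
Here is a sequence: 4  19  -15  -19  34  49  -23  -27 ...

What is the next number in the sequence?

Positions follow the repeating pattern AABB; grouping by letter gives 2 tracks.
Track A = 4, 19, 34, 49: adding 15 each time.
Track B = -15, -19, -23, -27: subtracting 4 each time.
Term 9 comes from track A (its 5th entry): 64.

64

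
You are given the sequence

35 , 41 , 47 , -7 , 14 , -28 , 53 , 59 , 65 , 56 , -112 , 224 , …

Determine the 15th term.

The slot pattern repeats as AAABBB (period 6), so there are 2 interleaved tracks.
Subsequence A: 35, 41, 47, 53, 59, 65. Linear: a_n = 29 + 6·n.
Subsequence B: -7, 14, -28, 56, -112, 224. Geometric, ×-2 each step.
Term 15 comes from subsequence A (its 9th entry): 83.

83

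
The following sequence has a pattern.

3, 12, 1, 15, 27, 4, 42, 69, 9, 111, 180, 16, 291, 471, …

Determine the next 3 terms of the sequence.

Positions follow the repeating pattern AAB; grouping by letter gives 2 tracks.
Subsequence A: 3, 12, 15, 27, 42, 69, 111, 180, 291, 471. A Fibonacci-like recurrence a_n = a_{n-1} + a_{n-2}.
Subsequence B: 1, 4, 9, 16. Perfect squares starting at 1².
Term 15 comes from subsequence B (its 5th entry): 25.
Position 16 falls in subsequence A as its term 11, giving 762.
Position 17 → subsequence A, term 12 = 1233.

25, 762, 1233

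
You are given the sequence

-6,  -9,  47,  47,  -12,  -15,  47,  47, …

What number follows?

Reading positions in blocks of 4 reveals the pattern AABB — 2 tracks woven together.
Stream A: -6, -9, -12, -15 — arithmetic with common difference −3.
Stream B: 47, 47, 47, 47 — always 47.
Position 9 falls in stream A as its term 5, giving -18.

-18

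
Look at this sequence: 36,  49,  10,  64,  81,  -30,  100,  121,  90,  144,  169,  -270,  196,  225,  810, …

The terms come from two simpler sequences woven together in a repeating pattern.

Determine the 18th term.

Positions follow the repeating pattern AAB; grouping by letter gives 2 tracks.
Stream A: 36, 49, 64, 81, 100, 121, 144, 169, 196, 225. Consecutive squares n² from n = 6.
Stream B: 10, -30, 90, -270, 810. Multiplying by -3 each time.
Term 18 comes from stream B (its 6th entry): -2430.

-2430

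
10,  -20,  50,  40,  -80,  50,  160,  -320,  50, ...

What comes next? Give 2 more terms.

640, -1280

The slot pattern repeats as AAB (period 3), so there are 2 interleaved tracks.
Subsequence A: 10, -20, 40, -80, 160, -320. Geometric, ×-2 each step.
Subsequence B: 50, 50, 50. The constant sequence 50.
Term 10 comes from subsequence A (its 7th entry): 640.
The 11th slot belongs to subsequence A; its 8th term is -1280.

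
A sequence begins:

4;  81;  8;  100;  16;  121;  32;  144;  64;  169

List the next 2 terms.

128, 196

Odd-indexed and even-indexed terms follow separate rules.
Track A: 4, 8, 16, 32, 64 (successive powers of 2).
Track B: 81, 100, 121, 144, 169 (the squares 9², 10², 11², …).
Position 11 → track A, term 6 = 128.
Position 12 → track B, term 6 = 196.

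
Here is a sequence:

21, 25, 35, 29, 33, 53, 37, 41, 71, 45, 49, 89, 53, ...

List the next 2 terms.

Reading positions in blocks of 3 reveals the pattern AAB — 2 tracks woven together.
Stream A: 21, 25, 29, 33, 37, 41, 45, 49, 53 (arithmetic with common difference +4).
Stream B: 35, 53, 71, 89 (arithmetic with common difference +18).
Term 14 comes from stream A (its 10th entry): 57.
Position 15 falls in stream B as its term 5, giving 107.

57, 107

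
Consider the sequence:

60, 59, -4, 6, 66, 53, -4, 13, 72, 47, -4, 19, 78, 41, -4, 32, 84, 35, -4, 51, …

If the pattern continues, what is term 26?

Split by position mod 4: positions 1, 5, 9, … form one track, and each other residue class forms its own.
Track A: 60, 66, 72, 78, 84. Adding 6 each time.
Track B: 59, 53, 47, 41, 35. Arithmetic with common difference −6.
Track C: -4, -4, -4, -4, -4. The constant sequence -4.
Track D: 6, 13, 19, 32, 51. Each term equals the sum of the previous two.
The 26th slot belongs to track B; its 7th term is 23.

23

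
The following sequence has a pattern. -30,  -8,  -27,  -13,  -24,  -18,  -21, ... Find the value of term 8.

Odd-indexed and even-indexed terms follow separate rules.
Track A = -30, -27, -24, -21: linear: a_n = -33 + 3·n.
Track B = -8, -13, -18: arithmetic, step −5.
Position 8 → track B, term 4 = -23.

-23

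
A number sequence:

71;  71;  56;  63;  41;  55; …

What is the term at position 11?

Taking every 2nd term gives 2 separate tracks.
Subsequence A is 71, 56, 41, which is subtracting 15 each time.
Subsequence B is 71, 63, 55, which is arithmetic with common difference −8.
Position 11 → subsequence A, term 6 = -4.

-4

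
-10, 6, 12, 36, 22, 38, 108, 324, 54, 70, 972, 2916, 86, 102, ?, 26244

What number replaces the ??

Reading positions in blocks of 4 reveals the pattern AABB — 2 tracks woven together.
Track A: -10, 6, 22, 38, 54, 70, 86, 102. Linear: a_n = -26 + 16·n.
Track B: 12, 36, 108, 324, 972, 2916, ?, 26244. Geometric, ×3 each step.
Track B's pattern makes the blank 8748.

8748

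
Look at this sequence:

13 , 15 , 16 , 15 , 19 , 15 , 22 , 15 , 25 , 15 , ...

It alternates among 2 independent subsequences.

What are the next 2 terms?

28, 15

The terms cycle through 2 interleaved subsequences.
Subsequence A: 13, 16, 19, 22, 25 — linear: a_n = 10 + 3·n.
Subsequence B: 15, 15, 15, 15, 15 — constant 15.
Position 11 falls in subsequence A as its term 6, giving 28.
The 12th slot belongs to subsequence B; its 6th term is 15.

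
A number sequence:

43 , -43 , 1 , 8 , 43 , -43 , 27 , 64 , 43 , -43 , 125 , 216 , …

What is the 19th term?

729

Reading positions in blocks of 4 reveals the pattern AABB — 2 tracks woven together.
Track A: 43, -43, 43, -43, 43, -43 — alternating ±43.
Track B: 1, 8, 27, 64, 125, 216 — the cubes 1³, 2³, 3³, ….
The 19th slot belongs to track B; its 9th term is 729.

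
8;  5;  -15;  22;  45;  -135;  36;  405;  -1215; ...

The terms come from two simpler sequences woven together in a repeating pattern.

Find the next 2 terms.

Positions follow the repeating pattern ABB; grouping by letter gives 2 tracks.
Stream A: 8, 22, 36 (arithmetic, step +14).
Stream B: 5, -15, 45, -135, 405, -1215 (a geometric progression (common ratio -3)).
Term 10 comes from stream A (its 4th entry): 50.
Term 11 comes from stream B (its 7th entry): 3645.

50, 3645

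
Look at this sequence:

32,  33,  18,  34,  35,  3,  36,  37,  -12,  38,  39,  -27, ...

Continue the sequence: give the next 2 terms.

The slot pattern repeats as AAB (period 3), so there are 2 interleaved tracks.
Subsequence A is 32, 33, 34, 35, 36, 37, 38, 39, which is arithmetic with common difference +1.
Subsequence B is 18, 3, -12, -27, which is arithmetic with common difference −15.
Position 13 → subsequence A, term 9 = 40.
The 14th slot belongs to subsequence A; its 10th term is 41.

40, 41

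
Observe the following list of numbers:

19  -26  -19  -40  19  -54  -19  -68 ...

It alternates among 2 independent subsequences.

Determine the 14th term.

The terms cycle through 2 interleaved subsequences.
Track A: 19, -19, 19, -19 — the oscillation 19·(−1)^(n+1).
Track B: -26, -40, -54, -68 — arithmetic, step −14.
The 14th slot belongs to track B; its 7th term is -110.

-110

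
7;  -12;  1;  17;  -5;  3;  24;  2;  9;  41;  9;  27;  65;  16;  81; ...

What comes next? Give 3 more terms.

106, 23, 243

Read the sequence 3 terms at a time; column i is its own pattern.
Track A is 7, 17, 24, 41, 65, which is each term equals the sum of the previous two.
Track B is -12, -5, 2, 9, 16, which is arithmetic, step +7.
Track C is 1, 3, 9, 27, 81, which is geometric with ratio 3.
Term 16 comes from track A (its 6th entry): 106.
Position 17 falls in track B as its term 6, giving 23.
The 18th slot belongs to track C; its 6th term is 243.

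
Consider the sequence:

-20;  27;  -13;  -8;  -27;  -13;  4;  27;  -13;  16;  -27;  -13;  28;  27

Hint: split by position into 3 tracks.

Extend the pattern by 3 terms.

Split by position mod 3 into 3 tracks.
Track A = -20, -8, 4, 16, 28: adding 12 each time.
Track B = 27, -27, 27, -27, 27: alternating ±27.
Track C = -13, -13, -13, -13: the constant sequence -13.
Position 15 falls in track C as its term 5, giving -13.
Position 16 → track A, term 6 = 40.
Term 17 comes from track B (its 6th entry): -27.

-13, 40, -27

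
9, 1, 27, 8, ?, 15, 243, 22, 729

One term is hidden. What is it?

Split by position mod 2 into 2 tracks.
Track A = 9, 27, ?, 243, 729: successive powers of 3.
Track B = 1, 8, 15, 22: adding 7 each time.
Track A's pattern makes the blank 81.

81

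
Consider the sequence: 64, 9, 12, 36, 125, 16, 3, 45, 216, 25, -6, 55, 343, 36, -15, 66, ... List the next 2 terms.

Taking every 4th term gives 4 separate tracks.
Subsequence A is 64, 125, 216, 343, which is the cubes 4³, 5³, 6³, ….
Subsequence B is 9, 16, 25, 36, which is perfect squares starting at 3².
Subsequence C is 12, 3, -6, -15, which is arithmetic, step −9.
Subsequence D is 36, 45, 55, 66, which is triangular numbers n(n+1)/2 for n = 8, 9, ….
The 17th slot belongs to subsequence A; its 5th term is 512.
Position 18 falls in subsequence B as its term 5, giving 49.

512, 49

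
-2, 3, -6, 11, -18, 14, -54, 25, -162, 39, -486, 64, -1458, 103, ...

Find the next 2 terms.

Odd-indexed and even-indexed terms follow separate rules.
Stream A: -2, -6, -18, -54, -162, -486, -1458. Multiplying by 3 each time.
Stream B: 3, 11, 14, 25, 39, 64, 103. Each term equals the sum of the previous two.
The 15th slot belongs to stream A; its 8th term is -4374.
The 16th slot belongs to stream B; its 8th term is 167.

-4374, 167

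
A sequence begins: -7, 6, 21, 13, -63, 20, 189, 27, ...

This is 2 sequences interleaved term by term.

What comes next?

Positions 1, 3, 5, … form one subsequence and positions 2, 4, 6, … form another.
Track A = -7, 21, -63, 189: geometric, ×-3 each step.
Track B = 6, 13, 20, 27: arithmetic, step +7.
Position 9 falls in track A as its term 5, giving -567.

-567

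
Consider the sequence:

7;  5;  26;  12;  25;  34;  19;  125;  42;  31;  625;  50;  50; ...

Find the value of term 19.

Taking every 3rd term gives 3 separate tracks.
Track A = 7, 12, 19, 31, 50: a Fibonacci-like recurrence a_n = a_{n-1} + a_{n-2}.
Track B = 5, 25, 125, 625: a geometric progression (common ratio 5).
Track C = 26, 34, 42, 50: arithmetic, step +8.
Position 19 → track A, term 7 = 131.

131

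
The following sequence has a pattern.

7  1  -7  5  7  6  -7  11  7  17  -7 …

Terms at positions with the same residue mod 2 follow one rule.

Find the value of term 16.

73

Positions 1, 3, 5, … form one subsequence and positions 2, 4, 6, … form another.
Stream A: 7, -7, 7, -7, 7, -7 — the oscillation 7·(−1)^(n+1).
Stream B: 1, 5, 6, 11, 17 — each term equals the sum of the previous two.
Term 16 comes from stream B (its 8th entry): 73.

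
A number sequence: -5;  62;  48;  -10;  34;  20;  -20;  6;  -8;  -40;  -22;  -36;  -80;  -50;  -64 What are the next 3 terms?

Positions follow the repeating pattern ABB; grouping by letter gives 2 tracks.
Stream A is -5, -10, -20, -40, -80, which is multiplying by 2 each time.
Stream B is 62, 48, 34, 20, 6, -8, -22, -36, -50, -64, which is subtracting 14 each time.
Position 16 → stream A, term 6 = -160.
The 17th slot belongs to stream B; its 11th term is -78.
Position 18 → stream B, term 12 = -92.

-160, -78, -92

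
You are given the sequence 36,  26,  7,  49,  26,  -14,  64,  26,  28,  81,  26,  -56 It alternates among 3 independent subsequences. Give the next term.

100

Taking every 3rd term gives 3 separate tracks.
Stream A: 36, 49, 64, 81. The squares 6², 7², 8², ….
Stream B: 26, 26, 26, 26. Always 26.
Stream C: 7, -14, 28, -56. Geometric with ratio -2.
The 13th slot belongs to stream A; its 5th term is 100.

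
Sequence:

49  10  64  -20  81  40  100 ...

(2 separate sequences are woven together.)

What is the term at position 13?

Split by position mod 2 into 2 tracks.
Stream A: 49, 64, 81, 100 (the squares 7², 8², 9², …).
Stream B: 10, -20, 40 (geometric with ratio -2).
Position 13 → stream A, term 7 = 169.

169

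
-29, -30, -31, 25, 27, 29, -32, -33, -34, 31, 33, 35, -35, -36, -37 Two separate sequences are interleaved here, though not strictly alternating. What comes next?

37

Reading positions in blocks of 6 reveals the pattern AAABBB — 2 tracks woven together.
Track A: -29, -30, -31, -32, -33, -34, -35, -36, -37 — subtracting 1 each time.
Track B: 25, 27, 29, 31, 33, 35 — linear: a_n = 23 + 2·n.
Position 16 falls in track B as its term 7, giving 37.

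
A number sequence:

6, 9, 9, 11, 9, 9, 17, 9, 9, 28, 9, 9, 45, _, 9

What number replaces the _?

9

Positions follow the repeating pattern ABB; grouping by letter gives 2 tracks.
Track A: 6, 11, 17, 28, 45 (each term equals the sum of the previous two).
Track B: 9, 9, 9, 9, 9, 9, 9, 9, ?, 9 (constant 9).
Track B's pattern makes the blank 9.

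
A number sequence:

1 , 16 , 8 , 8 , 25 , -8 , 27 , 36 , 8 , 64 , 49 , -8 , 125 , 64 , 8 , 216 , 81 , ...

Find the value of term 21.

Split by position mod 3 into 3 tracks.
Track A: 1, 8, 27, 64, 125, 216 (perfect cubes starting at 1³).
Track B: 16, 25, 36, 49, 64, 81 (consecutive squares n² from n = 4).
Track C: 8, -8, 8, -8, 8 (alternating ±8).
The 21st slot belongs to track C; its 7th term is 8.

8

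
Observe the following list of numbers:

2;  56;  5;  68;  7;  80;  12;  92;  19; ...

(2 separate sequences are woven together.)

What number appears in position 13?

50

Split by position mod 2 into 2 tracks.
Track A: 2, 5, 7, 12, 19 — Fibonacci-style (each term is the sum of the two before it).
Track B: 56, 68, 80, 92 — arithmetic, step +12.
The 13th slot belongs to track A; its 7th term is 50.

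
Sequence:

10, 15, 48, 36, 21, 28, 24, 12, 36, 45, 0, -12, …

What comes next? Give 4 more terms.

The slot pattern repeats as AABB (period 4), so there are 2 interleaved tracks.
Stream A = 10, 15, 21, 28, 36, 45: triangular numbers n(n+1)/2 for n = 4, 5, ….
Stream B = 48, 36, 24, 12, 0, -12: linear: a_n = 60 − 12·n.
Term 13 comes from stream A (its 7th entry): 55.
The 14th slot belongs to stream A; its 8th term is 66.
The 15th slot belongs to stream B; its 7th term is -24.
Position 16 → stream B, term 8 = -36.

55, 66, -24, -36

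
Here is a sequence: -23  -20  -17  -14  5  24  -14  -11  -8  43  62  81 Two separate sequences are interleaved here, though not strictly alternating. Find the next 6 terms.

The slot pattern repeats as AAABBB (period 6), so there are 2 interleaved tracks.
Subsequence A: -23, -20, -17, -14, -11, -8 (arithmetic, step +3).
Subsequence B: -14, 5, 24, 43, 62, 81 (arithmetic with common difference +19).
The 13th slot belongs to subsequence A; its 7th term is -5.
Position 14 falls in subsequence A as its term 8, giving -2.
Term 15 comes from subsequence A (its 9th entry): 1.
Term 16 comes from subsequence B (its 7th entry): 100.
Position 17 falls in subsequence B as its term 8, giving 119.
Position 18 falls in subsequence B as its term 9, giving 138.

-5, -2, 1, 100, 119, 138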